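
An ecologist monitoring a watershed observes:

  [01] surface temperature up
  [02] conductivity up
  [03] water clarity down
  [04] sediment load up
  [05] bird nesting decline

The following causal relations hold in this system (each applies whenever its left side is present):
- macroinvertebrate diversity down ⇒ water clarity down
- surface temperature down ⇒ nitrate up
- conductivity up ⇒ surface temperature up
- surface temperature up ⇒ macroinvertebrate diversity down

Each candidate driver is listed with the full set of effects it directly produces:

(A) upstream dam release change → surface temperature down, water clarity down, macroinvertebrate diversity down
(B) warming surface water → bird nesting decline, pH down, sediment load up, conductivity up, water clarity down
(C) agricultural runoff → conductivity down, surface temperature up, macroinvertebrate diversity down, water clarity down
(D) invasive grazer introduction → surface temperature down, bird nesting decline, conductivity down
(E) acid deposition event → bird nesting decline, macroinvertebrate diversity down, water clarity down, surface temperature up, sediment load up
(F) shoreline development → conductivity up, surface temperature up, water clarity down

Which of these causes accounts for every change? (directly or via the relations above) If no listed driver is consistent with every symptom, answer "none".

B

Checking each candidate against the observations:
(A) upstream dam release change — surface temperature up ✗; conductivity up ✗; water clarity down ✓; sediment load up ✗; bird nesting decline ✗
(B) warming surface water — surface temperature up ✓ (through conductivity up → surface temperature up); conductivity up ✓; water clarity down ✓; sediment load up ✓; bird nesting decline ✓
(C) agricultural runoff — surface temperature up ✓; conductivity up ✗; water clarity down ✓; sediment load up ✗; bird nesting decline ✗
(D) invasive grazer introduction — surface temperature up ✗; conductivity up ✗; water clarity down ✗; sediment load up ✗; bird nesting decline ✓
(E) acid deposition event — surface temperature up ✓; conductivity up ✗; water clarity down ✓; sediment load up ✓; bird nesting decline ✓
(F) shoreline development — surface temperature up ✓; conductivity up ✓; water clarity down ✓; sediment load up ✗; bird nesting decline ✗
Only (B) is consistent with every observation.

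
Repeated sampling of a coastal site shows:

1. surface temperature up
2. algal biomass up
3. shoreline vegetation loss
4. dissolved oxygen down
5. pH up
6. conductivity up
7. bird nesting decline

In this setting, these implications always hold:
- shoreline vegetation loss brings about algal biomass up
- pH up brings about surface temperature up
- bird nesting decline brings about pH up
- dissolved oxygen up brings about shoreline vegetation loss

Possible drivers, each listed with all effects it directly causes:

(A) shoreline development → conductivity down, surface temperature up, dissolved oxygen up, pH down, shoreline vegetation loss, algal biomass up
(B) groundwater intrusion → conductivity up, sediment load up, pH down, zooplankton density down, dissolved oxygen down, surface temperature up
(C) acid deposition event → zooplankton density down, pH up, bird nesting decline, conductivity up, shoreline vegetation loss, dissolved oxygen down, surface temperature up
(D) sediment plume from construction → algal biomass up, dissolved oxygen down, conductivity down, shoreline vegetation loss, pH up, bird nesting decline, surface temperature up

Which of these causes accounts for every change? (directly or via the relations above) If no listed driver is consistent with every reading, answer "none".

C

For each candidate, compare predicted effects to what was observed:
(A) shoreline development — fails on dissolved oxygen down, pH up, conductivity up, bird nesting decline (predicts dissolved oxygen up, not dissolved oxygen down; predicts pH down, not pH up; predicts conductivity down, not conductivity up)
(B) groundwater intrusion — fails on algal biomass up, shoreline vegetation loss, pH up, bird nesting decline (predicts pH down, not pH up)
(C) acid deposition event — surface temperature up +; algal biomass up + (through shoreline vegetation loss → algal biomass up); shoreline vegetation loss +; dissolved oxygen down +; pH up +; conductivity up +; bird nesting decline +
(D) sediment plume from construction — fails on conductivity up (predicts conductivity down, not conductivity up)
Only (C) is consistent with every observation.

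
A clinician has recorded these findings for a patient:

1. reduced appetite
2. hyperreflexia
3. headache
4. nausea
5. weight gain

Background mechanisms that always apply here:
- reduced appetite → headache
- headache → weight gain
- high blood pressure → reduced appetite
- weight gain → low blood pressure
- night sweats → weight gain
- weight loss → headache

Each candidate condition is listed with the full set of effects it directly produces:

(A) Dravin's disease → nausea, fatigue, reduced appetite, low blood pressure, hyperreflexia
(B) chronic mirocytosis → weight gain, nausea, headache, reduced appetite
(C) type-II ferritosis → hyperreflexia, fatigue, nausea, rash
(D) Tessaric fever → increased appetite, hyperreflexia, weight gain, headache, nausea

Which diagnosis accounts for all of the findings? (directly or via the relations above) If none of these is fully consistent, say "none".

For each candidate, compare predicted effects to what was observed:
(A) Dravin's disease — reduced appetite +; hyperreflexia +; headache + (through reduced appetite → headache); nausea +; weight gain + (through reduced appetite → headache → weight gain)
(B) chronic mirocytosis — reduced appetite +; hyperreflexia -; headache +; nausea +; weight gain +
(C) type-II ferritosis — reduced appetite -; hyperreflexia +; headache -; nausea +; weight gain -
(D) Tessaric fever — reduced appetite -; hyperreflexia +; headache +; nausea +; weight gain +
Only (A) is consistent with every observation.

A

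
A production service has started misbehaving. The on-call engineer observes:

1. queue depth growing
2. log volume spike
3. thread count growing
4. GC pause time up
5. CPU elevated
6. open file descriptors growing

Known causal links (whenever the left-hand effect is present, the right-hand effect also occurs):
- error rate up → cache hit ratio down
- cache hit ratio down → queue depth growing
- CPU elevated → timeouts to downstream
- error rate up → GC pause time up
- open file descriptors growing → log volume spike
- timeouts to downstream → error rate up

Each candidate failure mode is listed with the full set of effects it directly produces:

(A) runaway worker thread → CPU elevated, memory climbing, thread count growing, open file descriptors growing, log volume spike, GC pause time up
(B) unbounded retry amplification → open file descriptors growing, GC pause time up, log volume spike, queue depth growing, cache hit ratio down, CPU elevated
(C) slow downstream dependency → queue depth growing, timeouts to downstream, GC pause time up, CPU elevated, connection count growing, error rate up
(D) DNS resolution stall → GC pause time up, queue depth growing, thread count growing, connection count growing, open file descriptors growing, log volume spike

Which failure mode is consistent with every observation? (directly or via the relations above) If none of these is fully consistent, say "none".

A

Checking each candidate against the observations:
(A) runaway worker thread — queue depth growing ✓ (by CPU elevated → timeouts to downstream → error rate up → cache hit ratio down → queue depth growing); log volume spike ✓; thread count growing ✓; GC pause time up ✓; CPU elevated ✓; open file descriptors growing ✓
(B) unbounded retry amplification — queue depth growing ✓; log volume spike ✓; thread count growing ✗; GC pause time up ✓; CPU elevated ✓; open file descriptors growing ✓
(C) slow downstream dependency — does not account for log volume spike, thread count growing, open file descriptors growing
(D) DNS resolution stall — queue depth growing ✓; log volume spike ✓; thread count growing ✓; GC pause time up ✓; CPU elevated ✗; open file descriptors growing ✓
(A) is the only candidate with no mismatches.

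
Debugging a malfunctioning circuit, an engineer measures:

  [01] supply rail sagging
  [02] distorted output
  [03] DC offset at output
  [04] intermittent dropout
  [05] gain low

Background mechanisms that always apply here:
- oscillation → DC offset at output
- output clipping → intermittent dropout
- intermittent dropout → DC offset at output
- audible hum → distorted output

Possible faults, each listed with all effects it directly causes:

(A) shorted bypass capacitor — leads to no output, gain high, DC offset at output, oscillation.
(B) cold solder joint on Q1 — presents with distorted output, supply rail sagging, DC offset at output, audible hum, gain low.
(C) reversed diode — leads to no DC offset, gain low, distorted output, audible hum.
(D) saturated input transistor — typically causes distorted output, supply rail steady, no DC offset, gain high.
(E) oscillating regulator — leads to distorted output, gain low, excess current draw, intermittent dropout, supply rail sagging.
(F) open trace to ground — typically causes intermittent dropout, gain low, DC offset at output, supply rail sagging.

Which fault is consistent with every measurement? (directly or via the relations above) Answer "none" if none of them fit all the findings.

For each candidate, compare predicted effects to what was observed:
(A) shorted bypass capacitor — fails on supply rail sagging, distorted output, intermittent dropout, gain low (predicts gain high, not gain low)
(B) cold solder joint on Q1 — does not account for intermittent dropout
(C) reversed diode — supply rail sagging -; distorted output +; DC offset at output -; intermittent dropout -; gain low +
(D) saturated input transistor — fails on supply rail sagging, DC offset at output, intermittent dropout, gain low (predicts supply rail steady, not supply rail sagging; predicts no DC offset, not DC offset at output; predicts gain high, not gain low)
(E) oscillating regulator — supply rail sagging +; distorted output +; DC offset at output + (through intermittent dropout → DC offset at output); intermittent dropout +; gain low +
(F) open trace to ground — supply rail sagging +; distorted output -; DC offset at output +; intermittent dropout +; gain low +
(E) alone accounts for all the evidence.

E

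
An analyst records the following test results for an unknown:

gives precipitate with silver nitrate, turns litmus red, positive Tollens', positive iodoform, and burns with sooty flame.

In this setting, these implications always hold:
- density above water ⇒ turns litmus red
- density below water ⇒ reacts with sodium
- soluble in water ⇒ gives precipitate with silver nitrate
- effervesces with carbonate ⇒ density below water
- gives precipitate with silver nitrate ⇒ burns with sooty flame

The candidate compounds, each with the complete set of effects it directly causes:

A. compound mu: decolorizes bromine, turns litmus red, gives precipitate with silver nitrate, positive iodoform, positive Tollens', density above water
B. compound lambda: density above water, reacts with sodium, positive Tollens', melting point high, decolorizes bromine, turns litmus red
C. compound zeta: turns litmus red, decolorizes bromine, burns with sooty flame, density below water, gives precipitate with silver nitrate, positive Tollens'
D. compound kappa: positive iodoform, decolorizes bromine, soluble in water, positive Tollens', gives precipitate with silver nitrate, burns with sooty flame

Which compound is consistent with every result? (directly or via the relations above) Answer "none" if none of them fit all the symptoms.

A

Testing each hypothesis:
(A) compound mu — accounts for every observation (burns with sooty flame by gives precipitate with silver nitrate → burns with sooty flame)
(B) compound lambda — gives precipitate with silver nitrate NO; turns litmus red yes; positive Tollens' yes; positive iodoform NO; burns with sooty flame NO
(C) compound zeta — does not account for positive iodoform
(D) compound kappa — does not account for turns litmus red
(A) is the only candidate with no mismatches.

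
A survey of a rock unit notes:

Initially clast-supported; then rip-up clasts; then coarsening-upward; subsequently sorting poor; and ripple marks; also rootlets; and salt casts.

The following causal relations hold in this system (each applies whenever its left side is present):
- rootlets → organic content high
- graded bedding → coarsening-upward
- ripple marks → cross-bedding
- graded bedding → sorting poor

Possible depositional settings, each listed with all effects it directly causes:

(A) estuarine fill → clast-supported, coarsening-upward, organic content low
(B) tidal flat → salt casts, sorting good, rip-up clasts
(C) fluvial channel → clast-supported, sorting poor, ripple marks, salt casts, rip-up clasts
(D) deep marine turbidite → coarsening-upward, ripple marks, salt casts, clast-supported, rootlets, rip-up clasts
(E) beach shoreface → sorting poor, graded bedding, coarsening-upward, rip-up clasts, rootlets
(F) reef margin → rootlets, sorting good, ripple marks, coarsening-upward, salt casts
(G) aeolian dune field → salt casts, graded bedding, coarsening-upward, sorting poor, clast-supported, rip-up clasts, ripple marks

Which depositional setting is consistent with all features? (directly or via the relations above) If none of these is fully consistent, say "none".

Per-candidate check:
(A) estuarine fill — does not account for rip-up clasts, sorting poor, ripple marks, rootlets, salt casts
(B) tidal flat — fails on clast-supported, coarsening-upward, sorting poor, ripple marks, rootlets (predicts sorting good, not sorting poor)
(C) fluvial channel — does not account for coarsening-upward, rootlets
(D) deep marine turbidite — does not account for sorting poor
(E) beach shoreface — clast-supported ✗; rip-up clasts ✓; coarsening-upward ✓; sorting poor ✓; ripple marks ✗; rootlets ✓; salt casts ✗
(F) reef margin — clast-supported ✗; rip-up clasts ✗; coarsening-upward ✓; sorting poor ✗; ripple marks ✓; rootlets ✓; salt casts ✓
(G) aeolian dune field — clast-supported ✓; rip-up clasts ✓; coarsening-upward ✓; sorting poor ✓; ripple marks ✓; rootlets ✗; salt casts ✓
None of the listed candidates fits everything.

none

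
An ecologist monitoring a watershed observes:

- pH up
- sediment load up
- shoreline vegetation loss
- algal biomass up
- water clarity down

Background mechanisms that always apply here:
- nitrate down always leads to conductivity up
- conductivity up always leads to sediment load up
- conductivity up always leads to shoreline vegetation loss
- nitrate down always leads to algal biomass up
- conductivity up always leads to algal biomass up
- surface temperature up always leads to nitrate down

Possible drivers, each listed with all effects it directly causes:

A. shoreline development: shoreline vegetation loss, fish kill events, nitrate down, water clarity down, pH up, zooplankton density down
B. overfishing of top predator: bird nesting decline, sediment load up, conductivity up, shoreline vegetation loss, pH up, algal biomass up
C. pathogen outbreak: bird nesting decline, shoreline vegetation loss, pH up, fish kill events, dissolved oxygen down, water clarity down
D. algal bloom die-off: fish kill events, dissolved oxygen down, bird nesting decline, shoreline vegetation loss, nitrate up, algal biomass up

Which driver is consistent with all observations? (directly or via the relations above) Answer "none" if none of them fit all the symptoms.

A

Testing each hypothesis:
(A) shoreline development — pH up yes; sediment load up yes (via nitrate down → conductivity up → sediment load up); shoreline vegetation loss yes; algal biomass up yes (via nitrate down → algal biomass up); water clarity down yes
(B) overfishing of top predator — pH up yes; sediment load up yes; shoreline vegetation loss yes; algal biomass up yes; water clarity down NO
(C) pathogen outbreak — pH up yes; sediment load up NO; shoreline vegetation loss yes; algal biomass up NO; water clarity down yes
(D) algal bloom die-off — does not account for pH up, sediment load up, water clarity down
(A) alone accounts for all the evidence.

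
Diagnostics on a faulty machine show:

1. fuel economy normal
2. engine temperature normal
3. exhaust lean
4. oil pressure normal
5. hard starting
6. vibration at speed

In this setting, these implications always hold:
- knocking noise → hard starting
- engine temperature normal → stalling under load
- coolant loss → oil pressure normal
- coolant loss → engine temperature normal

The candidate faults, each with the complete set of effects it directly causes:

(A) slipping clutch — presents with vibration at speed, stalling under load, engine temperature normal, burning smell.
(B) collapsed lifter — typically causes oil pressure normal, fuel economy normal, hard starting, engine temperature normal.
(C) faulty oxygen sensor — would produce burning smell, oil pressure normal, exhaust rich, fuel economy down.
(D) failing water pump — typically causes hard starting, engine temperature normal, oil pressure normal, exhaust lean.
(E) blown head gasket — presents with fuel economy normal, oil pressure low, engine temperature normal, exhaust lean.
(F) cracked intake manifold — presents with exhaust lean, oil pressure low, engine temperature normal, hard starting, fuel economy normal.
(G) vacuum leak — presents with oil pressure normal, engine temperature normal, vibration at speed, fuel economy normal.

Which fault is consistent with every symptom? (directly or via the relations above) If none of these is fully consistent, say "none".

none

Per-candidate check:
(A) slipping clutch — fuel economy normal NO; engine temperature normal yes; exhaust lean NO; oil pressure normal NO; hard starting NO; vibration at speed yes
(B) collapsed lifter — does not account for exhaust lean, vibration at speed
(C) faulty oxygen sensor — fuel economy normal NO; engine temperature normal NO; exhaust lean NO; oil pressure normal yes; hard starting NO; vibration at speed NO
(D) failing water pump — does not account for fuel economy normal, vibration at speed
(E) blown head gasket — fuel economy normal yes; engine temperature normal yes; exhaust lean yes; oil pressure normal NO; hard starting NO; vibration at speed NO
(F) cracked intake manifold — fails on oil pressure normal, vibration at speed (predicts oil pressure low, not oil pressure normal)
(G) vacuum leak — fuel economy normal yes; engine temperature normal yes; exhaust lean NO; oil pressure normal yes; hard starting NO; vibration at speed yes
Every candidate fails on at least one observation.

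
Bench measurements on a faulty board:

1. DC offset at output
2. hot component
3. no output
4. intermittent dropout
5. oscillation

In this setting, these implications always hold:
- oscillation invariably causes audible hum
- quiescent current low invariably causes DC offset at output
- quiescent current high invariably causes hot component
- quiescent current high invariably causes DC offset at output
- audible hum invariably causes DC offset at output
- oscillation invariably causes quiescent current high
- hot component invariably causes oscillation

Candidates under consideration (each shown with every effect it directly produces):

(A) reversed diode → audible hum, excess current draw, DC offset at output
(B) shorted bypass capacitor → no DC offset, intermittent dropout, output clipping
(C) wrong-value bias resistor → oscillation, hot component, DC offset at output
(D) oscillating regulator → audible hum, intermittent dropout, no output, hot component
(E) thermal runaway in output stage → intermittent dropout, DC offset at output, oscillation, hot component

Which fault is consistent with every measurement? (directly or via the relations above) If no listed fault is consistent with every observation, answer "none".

D

For each candidate, compare predicted effects to what was observed:
(A) reversed diode — DC offset at output ✓; hot component ✗; no output ✗; intermittent dropout ✗; oscillation ✗
(B) shorted bypass capacitor — DC offset at output ✗; hot component ✗; no output ✗; intermittent dropout ✓; oscillation ✗
(C) wrong-value bias resistor — DC offset at output ✓; hot component ✓; no output ✗; intermittent dropout ✗; oscillation ✓
(D) oscillating regulator — accounts for every observation (DC offset at output through audible hum → DC offset at output)
(E) thermal runaway in output stage — does not account for no output
(D) alone accounts for all the evidence.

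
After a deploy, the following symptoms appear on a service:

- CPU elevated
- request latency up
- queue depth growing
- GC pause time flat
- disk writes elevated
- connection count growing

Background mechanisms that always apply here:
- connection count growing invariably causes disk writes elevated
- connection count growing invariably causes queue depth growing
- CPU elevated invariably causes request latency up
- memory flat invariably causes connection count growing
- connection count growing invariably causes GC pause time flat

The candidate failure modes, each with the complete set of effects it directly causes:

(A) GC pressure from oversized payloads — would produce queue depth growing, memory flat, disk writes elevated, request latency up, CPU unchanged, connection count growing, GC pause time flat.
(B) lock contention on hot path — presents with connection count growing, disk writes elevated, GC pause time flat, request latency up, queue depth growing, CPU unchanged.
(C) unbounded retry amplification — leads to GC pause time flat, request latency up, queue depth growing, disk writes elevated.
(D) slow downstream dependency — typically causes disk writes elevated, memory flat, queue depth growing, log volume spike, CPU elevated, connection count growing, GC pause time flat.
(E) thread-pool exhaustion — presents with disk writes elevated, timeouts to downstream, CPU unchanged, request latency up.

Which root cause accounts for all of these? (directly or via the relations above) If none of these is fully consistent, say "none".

D

For each candidate, compare predicted effects to what was observed:
(A) GC pressure from oversized payloads — fails on CPU elevated (predicts CPU unchanged, not CPU elevated)
(B) lock contention on hot path — fails on CPU elevated (predicts CPU unchanged, not CPU elevated)
(C) unbounded retry amplification — does not account for CPU elevated, connection count growing
(D) slow downstream dependency — CPU elevated yes; request latency up yes (through CPU elevated → request latency up); queue depth growing yes; GC pause time flat yes; disk writes elevated yes; connection count growing yes
(E) thread-pool exhaustion — fails on CPU elevated, queue depth growing, GC pause time flat, connection count growing (predicts CPU unchanged, not CPU elevated)
(D) alone accounts for all the evidence.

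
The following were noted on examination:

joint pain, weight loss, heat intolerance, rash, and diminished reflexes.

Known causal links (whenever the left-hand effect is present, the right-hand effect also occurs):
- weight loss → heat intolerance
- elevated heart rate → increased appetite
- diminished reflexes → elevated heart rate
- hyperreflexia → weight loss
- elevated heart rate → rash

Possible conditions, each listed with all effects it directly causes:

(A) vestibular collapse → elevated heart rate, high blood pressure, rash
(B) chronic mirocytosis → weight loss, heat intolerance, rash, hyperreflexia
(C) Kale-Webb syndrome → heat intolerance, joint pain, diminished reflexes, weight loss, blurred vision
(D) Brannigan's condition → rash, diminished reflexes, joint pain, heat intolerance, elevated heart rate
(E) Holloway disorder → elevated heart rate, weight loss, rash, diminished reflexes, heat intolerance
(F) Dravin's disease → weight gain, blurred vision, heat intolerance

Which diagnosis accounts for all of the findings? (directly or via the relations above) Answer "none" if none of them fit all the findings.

C

Per-candidate check:
(A) vestibular collapse — does not account for joint pain, weight loss, heat intolerance, diminished reflexes
(B) chronic mirocytosis — joint pain NO; weight loss yes; heat intolerance yes; rash yes; diminished reflexes NO
(C) Kale-Webb syndrome — joint pain yes; weight loss yes; heat intolerance yes; rash yes (by diminished reflexes → elevated heart rate → rash); diminished reflexes yes
(D) Brannigan's condition — joint pain yes; weight loss NO; heat intolerance yes; rash yes; diminished reflexes yes
(E) Holloway disorder — joint pain NO; weight loss yes; heat intolerance yes; rash yes; diminished reflexes yes
(F) Dravin's disease — joint pain NO; weight loss NO; heat intolerance yes; rash NO; diminished reflexes NO
(C) alone accounts for all the evidence.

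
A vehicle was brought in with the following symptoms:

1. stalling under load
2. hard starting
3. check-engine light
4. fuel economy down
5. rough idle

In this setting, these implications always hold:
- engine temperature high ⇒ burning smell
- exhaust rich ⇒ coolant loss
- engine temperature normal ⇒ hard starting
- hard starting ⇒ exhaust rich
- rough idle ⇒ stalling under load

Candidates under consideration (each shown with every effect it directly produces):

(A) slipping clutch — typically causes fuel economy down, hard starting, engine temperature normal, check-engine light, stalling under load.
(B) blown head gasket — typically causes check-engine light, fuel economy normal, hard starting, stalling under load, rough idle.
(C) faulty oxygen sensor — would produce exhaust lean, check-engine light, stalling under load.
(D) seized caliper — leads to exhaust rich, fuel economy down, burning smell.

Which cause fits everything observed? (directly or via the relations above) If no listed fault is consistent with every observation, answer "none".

none

Testing each hypothesis:
(A) slipping clutch — stalling under load ✓; hard starting ✓; check-engine light ✓; fuel economy down ✓; rough idle ✗
(B) blown head gasket — fails on fuel economy down (predicts fuel economy normal, not fuel economy down)
(C) faulty oxygen sensor — stalling under load ✓; hard starting ✗; check-engine light ✓; fuel economy down ✗; rough idle ✗
(D) seized caliper — stalling under load ✗; hard starting ✗; check-engine light ✗; fuel economy down ✓; rough idle ✗
No candidate is consistent with all observations.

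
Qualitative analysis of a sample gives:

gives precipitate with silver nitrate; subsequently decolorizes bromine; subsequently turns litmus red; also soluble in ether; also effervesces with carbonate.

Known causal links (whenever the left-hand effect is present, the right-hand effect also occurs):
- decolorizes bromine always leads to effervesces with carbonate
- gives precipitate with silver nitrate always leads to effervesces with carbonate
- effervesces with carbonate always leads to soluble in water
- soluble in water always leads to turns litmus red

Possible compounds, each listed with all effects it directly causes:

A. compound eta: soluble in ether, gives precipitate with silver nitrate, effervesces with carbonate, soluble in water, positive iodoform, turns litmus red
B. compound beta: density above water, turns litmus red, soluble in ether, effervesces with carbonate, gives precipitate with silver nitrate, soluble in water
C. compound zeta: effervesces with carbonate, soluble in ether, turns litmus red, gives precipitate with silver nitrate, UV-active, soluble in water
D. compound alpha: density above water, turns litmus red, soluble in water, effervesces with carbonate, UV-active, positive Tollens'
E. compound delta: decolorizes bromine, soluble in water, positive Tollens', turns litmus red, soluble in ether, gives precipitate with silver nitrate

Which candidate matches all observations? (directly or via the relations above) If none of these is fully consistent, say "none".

For each candidate, compare predicted effects to what was observed:
(A) compound eta — gives precipitate with silver nitrate match; decolorizes bromine miss; turns litmus red match; soluble in ether match; effervesces with carbonate match
(B) compound beta — does not account for decolorizes bromine
(C) compound zeta — gives precipitate with silver nitrate match; decolorizes bromine miss; turns litmus red match; soluble in ether match; effervesces with carbonate match
(D) compound alpha — does not account for gives precipitate with silver nitrate, decolorizes bromine, soluble in ether
(E) compound delta — accounts for every observation (effervesces with carbonate by gives precipitate with silver nitrate → effervesces with carbonate)
(E) is the only candidate with no mismatches.

E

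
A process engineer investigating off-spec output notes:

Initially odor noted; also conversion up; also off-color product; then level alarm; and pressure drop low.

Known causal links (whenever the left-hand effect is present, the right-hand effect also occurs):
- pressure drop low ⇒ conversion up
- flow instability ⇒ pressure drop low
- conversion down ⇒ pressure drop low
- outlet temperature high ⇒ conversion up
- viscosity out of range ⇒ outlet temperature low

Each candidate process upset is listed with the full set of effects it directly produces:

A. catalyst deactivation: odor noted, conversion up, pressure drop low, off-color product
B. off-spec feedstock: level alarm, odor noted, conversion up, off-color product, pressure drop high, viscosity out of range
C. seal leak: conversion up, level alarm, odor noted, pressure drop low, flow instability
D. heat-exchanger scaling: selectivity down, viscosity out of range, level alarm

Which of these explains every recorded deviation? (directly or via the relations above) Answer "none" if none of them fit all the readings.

none

Per-candidate check:
(A) catalyst deactivation — odor noted ✓; conversion up ✓; off-color product ✓; level alarm ✗; pressure drop low ✓
(B) off-spec feedstock — fails on pressure drop low (predicts pressure drop high, not pressure drop low)
(C) seal leak — does not account for off-color product
(D) heat-exchanger scaling — odor noted ✗; conversion up ✗; off-color product ✗; level alarm ✓; pressure drop low ✗
Every candidate fails on at least one observation.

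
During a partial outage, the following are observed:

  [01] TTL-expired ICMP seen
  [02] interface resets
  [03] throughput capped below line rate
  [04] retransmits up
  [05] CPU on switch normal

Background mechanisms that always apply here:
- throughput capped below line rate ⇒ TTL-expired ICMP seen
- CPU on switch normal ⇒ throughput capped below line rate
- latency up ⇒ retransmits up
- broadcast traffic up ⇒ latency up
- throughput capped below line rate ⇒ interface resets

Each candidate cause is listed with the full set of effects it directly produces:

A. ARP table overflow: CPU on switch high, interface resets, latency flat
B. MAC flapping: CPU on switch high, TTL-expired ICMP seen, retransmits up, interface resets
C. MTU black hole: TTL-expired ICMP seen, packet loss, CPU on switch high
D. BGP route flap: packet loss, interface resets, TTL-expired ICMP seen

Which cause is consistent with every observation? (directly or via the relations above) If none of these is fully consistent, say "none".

none

For each candidate, compare predicted effects to what was observed:
(A) ARP table overflow — TTL-expired ICMP seen NO; interface resets yes; throughput capped below line rate NO; retransmits up NO; CPU on switch normal NO
(B) MAC flapping — fails on throughput capped below line rate, CPU on switch normal (predicts CPU on switch high, not CPU on switch normal)
(C) MTU black hole — TTL-expired ICMP seen yes; interface resets NO; throughput capped below line rate NO; retransmits up NO; CPU on switch normal NO
(D) BGP route flap — TTL-expired ICMP seen yes; interface resets yes; throughput capped below line rate NO; retransmits up NO; CPU on switch normal NO
No candidate is consistent with all observations.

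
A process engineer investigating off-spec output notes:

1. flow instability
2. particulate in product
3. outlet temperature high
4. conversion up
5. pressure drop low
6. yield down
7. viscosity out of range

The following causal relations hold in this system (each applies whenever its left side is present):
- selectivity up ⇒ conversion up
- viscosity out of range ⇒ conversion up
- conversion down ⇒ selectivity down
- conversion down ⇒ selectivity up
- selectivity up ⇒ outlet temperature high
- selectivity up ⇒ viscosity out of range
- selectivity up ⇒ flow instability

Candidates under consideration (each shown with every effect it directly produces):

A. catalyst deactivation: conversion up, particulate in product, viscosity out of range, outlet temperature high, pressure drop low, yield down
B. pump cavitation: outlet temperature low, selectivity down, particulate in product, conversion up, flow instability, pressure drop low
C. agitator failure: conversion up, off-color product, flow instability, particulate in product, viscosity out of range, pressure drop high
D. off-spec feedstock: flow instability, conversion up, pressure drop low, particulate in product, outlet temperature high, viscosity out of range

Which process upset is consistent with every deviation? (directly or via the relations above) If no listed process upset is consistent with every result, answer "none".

Per-candidate check:
(A) catalyst deactivation — does not account for flow instability
(B) pump cavitation — flow instability yes; particulate in product yes; outlet temperature high NO; conversion up yes; pressure drop low yes; yield down NO; viscosity out of range NO
(C) agitator failure — fails on outlet temperature high, pressure drop low, yield down (predicts pressure drop high, not pressure drop low)
(D) off-spec feedstock — flow instability yes; particulate in product yes; outlet temperature high yes; conversion up yes; pressure drop low yes; yield down NO; viscosity out of range yes
No candidate is consistent with all observations.

none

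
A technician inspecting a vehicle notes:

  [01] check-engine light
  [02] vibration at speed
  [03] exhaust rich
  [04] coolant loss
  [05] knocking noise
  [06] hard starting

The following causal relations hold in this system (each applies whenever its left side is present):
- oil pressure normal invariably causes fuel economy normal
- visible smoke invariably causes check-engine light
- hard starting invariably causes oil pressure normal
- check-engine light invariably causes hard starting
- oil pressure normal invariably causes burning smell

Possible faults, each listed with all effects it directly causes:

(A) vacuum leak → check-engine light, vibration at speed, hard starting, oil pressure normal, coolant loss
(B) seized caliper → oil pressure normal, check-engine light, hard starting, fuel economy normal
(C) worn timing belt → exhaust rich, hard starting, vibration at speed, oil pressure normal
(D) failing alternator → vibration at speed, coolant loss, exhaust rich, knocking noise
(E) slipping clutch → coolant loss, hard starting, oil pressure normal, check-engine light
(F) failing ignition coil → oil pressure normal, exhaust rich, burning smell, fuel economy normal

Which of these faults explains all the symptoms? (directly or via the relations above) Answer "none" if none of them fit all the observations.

For each candidate, compare predicted effects to what was observed:
(A) vacuum leak — check-engine light ✓; vibration at speed ✓; exhaust rich ✗; coolant loss ✓; knocking noise ✗; hard starting ✓
(B) seized caliper — check-engine light ✓; vibration at speed ✗; exhaust rich ✗; coolant loss ✗; knocking noise ✗; hard starting ✓
(C) worn timing belt — does not account for check-engine light, coolant loss, knocking noise
(D) failing alternator — check-engine light ✗; vibration at speed ✓; exhaust rich ✓; coolant loss ✓; knocking noise ✓; hard starting ✗
(E) slipping clutch — does not account for vibration at speed, exhaust rich, knocking noise
(F) failing ignition coil — does not account for check-engine light, vibration at speed, coolant loss, knocking noise, hard starting
Every candidate fails on at least one observation.

none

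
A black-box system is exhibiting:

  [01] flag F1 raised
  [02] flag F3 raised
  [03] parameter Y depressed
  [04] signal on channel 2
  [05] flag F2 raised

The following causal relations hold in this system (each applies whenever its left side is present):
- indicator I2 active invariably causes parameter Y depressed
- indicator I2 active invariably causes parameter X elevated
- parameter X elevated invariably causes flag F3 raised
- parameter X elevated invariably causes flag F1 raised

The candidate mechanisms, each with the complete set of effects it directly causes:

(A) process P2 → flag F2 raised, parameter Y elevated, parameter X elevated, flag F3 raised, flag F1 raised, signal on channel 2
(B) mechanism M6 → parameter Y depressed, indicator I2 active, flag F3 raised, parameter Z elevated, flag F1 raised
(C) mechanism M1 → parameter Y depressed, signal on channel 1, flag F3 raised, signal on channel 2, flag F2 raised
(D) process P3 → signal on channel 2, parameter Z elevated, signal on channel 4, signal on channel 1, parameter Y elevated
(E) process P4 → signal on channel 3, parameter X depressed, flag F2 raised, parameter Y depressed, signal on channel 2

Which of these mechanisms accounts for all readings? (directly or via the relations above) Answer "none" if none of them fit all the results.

Per-candidate check:
(A) process P2 — flag F1 raised match; flag F3 raised match; parameter Y depressed miss; signal on channel 2 match; flag F2 raised match
(B) mechanism M6 — flag F1 raised match; flag F3 raised match; parameter Y depressed match; signal on channel 2 miss; flag F2 raised miss
(C) mechanism M1 — does not account for flag F1 raised
(D) process P3 — flag F1 raised miss; flag F3 raised miss; parameter Y depressed miss; signal on channel 2 match; flag F2 raised miss
(E) process P4 — flag F1 raised miss; flag F3 raised miss; parameter Y depressed match; signal on channel 2 match; flag F2 raised match
None of the listed candidates fits everything.

none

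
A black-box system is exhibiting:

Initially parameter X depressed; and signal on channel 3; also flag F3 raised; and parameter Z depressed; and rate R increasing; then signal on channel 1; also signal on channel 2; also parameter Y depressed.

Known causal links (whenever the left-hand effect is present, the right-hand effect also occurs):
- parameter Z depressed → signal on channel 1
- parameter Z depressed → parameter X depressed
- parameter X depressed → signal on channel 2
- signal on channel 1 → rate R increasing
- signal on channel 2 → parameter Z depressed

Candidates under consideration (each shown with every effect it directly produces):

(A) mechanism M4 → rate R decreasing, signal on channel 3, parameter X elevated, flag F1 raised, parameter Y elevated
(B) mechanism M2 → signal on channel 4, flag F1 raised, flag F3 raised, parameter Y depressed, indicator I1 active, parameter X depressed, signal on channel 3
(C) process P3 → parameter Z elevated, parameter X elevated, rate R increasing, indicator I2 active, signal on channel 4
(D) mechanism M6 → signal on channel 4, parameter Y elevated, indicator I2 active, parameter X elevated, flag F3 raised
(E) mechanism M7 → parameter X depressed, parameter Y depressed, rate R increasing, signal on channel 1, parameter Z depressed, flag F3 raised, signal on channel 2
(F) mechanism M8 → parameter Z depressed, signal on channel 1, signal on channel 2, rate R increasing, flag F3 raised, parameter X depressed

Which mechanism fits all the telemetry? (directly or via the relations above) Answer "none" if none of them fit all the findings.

Per-candidate check:
(A) mechanism M4 — parameter X depressed ✗; signal on channel 3 ✓; flag F3 raised ✗; parameter Z depressed ✗; rate R increasing ✗; signal on channel 1 ✗; signal on channel 2 ✗; parameter Y depressed ✗
(B) mechanism M2 — accounts for every observation (parameter Z depressed by parameter X depressed → signal on channel 2 → parameter Z depressed)
(C) process P3 — fails on parameter X depressed, signal on channel 3, flag F3 raised, parameter Z depressed, signal on channel 1, signal on channel 2, parameter Y depressed (predicts parameter X elevated, not parameter X depressed; predicts parameter Z elevated, not parameter Z depressed)
(D) mechanism M6 — fails on parameter X depressed, signal on channel 3, parameter Z depressed, rate R increasing, signal on channel 1, signal on channel 2, parameter Y depressed (predicts parameter X elevated, not parameter X depressed; predicts parameter Y elevated, not parameter Y depressed)
(E) mechanism M7 — parameter X depressed ✓; signal on channel 3 ✗; flag F3 raised ✓; parameter Z depressed ✓; rate R increasing ✓; signal on channel 1 ✓; signal on channel 2 ✓; parameter Y depressed ✓
(F) mechanism M8 — parameter X depressed ✓; signal on channel 3 ✗; flag F3 raised ✓; parameter Z depressed ✓; rate R increasing ✓; signal on channel 1 ✓; signal on channel 2 ✓; parameter Y depressed ✗
Only (B) is consistent with every observation.

B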